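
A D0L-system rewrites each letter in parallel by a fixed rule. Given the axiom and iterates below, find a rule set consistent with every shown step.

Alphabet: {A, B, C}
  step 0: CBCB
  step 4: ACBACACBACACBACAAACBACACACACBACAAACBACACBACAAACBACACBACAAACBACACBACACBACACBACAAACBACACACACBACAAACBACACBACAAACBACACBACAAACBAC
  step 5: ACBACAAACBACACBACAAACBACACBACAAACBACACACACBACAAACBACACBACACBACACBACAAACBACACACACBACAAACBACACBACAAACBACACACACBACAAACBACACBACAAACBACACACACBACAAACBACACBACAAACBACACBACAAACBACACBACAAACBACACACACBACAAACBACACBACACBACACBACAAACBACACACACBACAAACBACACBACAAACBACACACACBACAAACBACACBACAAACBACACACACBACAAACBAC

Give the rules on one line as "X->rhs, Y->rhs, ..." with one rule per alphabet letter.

A->AC, B->AA, C->BAC

  step 4 ⇒ step 5: ACBACACBACACBACAAACBACACACACBACAAACBACACBACAAACBACACBACAAACBACACBACACBACACBACAAACBACACACACBACAAACBACACBACAAACBACACBACAAACBAC ⇒ AC·BAC·AA·AC·BAC·AC·BAC·AA·AC·BAC·AC·BAC·AA·AC·BAC·AC·AC·AC·BAC·AA·AC·BAC·AC·BAC·AC·BAC·AC·BAC·AA·AC·BAC·AC·AC·AC·BAC·AA·AC·BAC·AC·BAC·AA·AC·BAC·AC·AC·AC·BAC·AA·AC·BAC·AC·BAC·AA·AC·BAC·AC·AC·AC·BAC·AA·AC·BAC·AC·BAC·AA·AC·BAC·AC·BAC·AA·AC·BAC·AC·BAC·AA·AC·BAC·AC·AC·AC·BAC·AA·AC·BAC·AC·BAC·AC·BAC·AC·BAC·AA·AC·BAC·AC·AC·AC·BAC·AA·AC·BAC·AC·BAC·AA·AC·BAC·AC·AC·AC·BAC·AA·AC·BAC·AC·BAC·AA·AC·BAC·AC·AC·AC·BAC·AA·AC·BAC
    A ↦ AC
    B ↦ AA
    C ↦ BAC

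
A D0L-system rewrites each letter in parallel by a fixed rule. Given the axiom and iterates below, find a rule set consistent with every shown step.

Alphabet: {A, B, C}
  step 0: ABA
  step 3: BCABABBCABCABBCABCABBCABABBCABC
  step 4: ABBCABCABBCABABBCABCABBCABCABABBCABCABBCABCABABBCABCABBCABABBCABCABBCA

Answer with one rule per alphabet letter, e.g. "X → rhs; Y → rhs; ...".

A->BC, B->AB, C->BCA

  step 3 ⇒ step 4: BCABABBCABCABBCABCABBCABABBCABC ⇒ AB·BCA·BC·AB·BC·AB·AB·BCA·BC·AB·BCA·BC·AB·AB·BCA·BC·AB·BCA·BC·AB·AB·BCA·BC·AB·BC·AB·AB·BCA·BC·AB·BCA
    A ↦ BC
    B ↦ AB
    C ↦ BCA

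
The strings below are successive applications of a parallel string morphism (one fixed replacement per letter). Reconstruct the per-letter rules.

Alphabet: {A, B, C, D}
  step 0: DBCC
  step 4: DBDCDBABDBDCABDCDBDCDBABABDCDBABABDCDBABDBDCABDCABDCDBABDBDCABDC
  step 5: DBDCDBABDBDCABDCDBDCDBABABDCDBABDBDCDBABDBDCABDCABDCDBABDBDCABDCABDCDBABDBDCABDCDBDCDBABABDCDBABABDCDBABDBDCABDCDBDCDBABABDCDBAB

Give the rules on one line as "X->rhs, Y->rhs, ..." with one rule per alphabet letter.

A->AB, B->DC, C->AB, D->DB

  step 4 ⇒ step 5: DBDCDBABDBDCABDCDBDCDBABABDCDBABABDCDBABDBDCABDCABDCDBABDBDCABDC ⇒ DB·DC·DB·AB·DB·DC·AB·DC·DB·DC·DB·AB·AB·DC·DB·AB·DB·DC·DB·AB·DB·DC·AB·DC·AB·DC·DB·AB·DB·DC·AB·DC·AB·DC·DB·AB·DB·DC·AB·DC·DB·DC·DB·AB·AB·DC·DB·AB·AB·DC·DB·AB·DB·DC·AB·DC·DB·DC·DB·AB·AB·DC·DB·AB
    A ↦ AB
    B ↦ DC
    C ↦ AB
    D ↦ DB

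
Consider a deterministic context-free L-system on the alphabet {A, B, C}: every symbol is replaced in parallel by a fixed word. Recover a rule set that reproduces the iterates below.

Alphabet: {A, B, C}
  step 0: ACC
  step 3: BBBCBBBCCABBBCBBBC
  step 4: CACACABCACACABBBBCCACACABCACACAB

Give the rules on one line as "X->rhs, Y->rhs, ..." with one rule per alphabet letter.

A->BBC, B->CA, C->B

  step 3 ⇒ step 4: BBBCBBBCCABBBCBBBC ⇒ CA·CA·CA·B·CA·CA·CA·B·B·BBC·CA·CA·CA·B·CA·CA·CA·B
    A ↦ BBC
    B ↦ CA
    C ↦ B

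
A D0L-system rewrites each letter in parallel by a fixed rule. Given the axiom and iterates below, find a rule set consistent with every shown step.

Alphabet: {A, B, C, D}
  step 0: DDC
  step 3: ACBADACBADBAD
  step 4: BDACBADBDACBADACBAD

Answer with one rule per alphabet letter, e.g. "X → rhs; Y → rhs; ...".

  step 3 ⇒ step 4: ACBADACBADBAD ⇒ B·D·AC·B·AD·B·D·AC·B·AD·AC·B·AD
    A ↦ B
    B ↦ AC
    C ↦ D
    D ↦ AD

A->B, B->AC, C->D, D->AD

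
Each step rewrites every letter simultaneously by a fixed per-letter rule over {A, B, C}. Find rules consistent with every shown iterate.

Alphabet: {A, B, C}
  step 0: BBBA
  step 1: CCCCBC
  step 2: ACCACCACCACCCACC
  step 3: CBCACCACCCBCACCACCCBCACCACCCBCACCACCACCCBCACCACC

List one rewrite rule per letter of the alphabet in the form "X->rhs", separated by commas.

  step 2 ⇒ step 3: ACCACCACCACCCACC ⇒ CBC·ACC·ACC·CBC·ACC·ACC·CBC·ACC·ACC·CBC·ACC·ACC·ACC·CBC·ACC·ACC
    A ↦ CBC
    C ↦ ACC
  step 0 ⇒ step 1: BBBA ⇒ C·C·C·CBC
    B ↦ C

A->CBC, B->C, C->ACC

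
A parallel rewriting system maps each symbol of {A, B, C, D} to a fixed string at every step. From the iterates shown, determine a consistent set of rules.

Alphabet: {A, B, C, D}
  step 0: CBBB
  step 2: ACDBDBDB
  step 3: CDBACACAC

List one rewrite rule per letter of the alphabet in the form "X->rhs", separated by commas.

A->C, B->C, C->DB, D->A

  step 2 ⇒ step 3: ACDBDBDB ⇒ C·DB·A·C·A·C·A·C
    A ↦ C
    B ↦ C
    C ↦ DB
    D ↦ A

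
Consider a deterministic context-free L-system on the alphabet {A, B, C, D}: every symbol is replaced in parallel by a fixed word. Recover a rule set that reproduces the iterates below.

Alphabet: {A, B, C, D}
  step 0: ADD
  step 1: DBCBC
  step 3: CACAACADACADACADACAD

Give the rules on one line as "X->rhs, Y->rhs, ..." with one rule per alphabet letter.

A->D, B->C, C->ACA, D->BC

  step 0 ⇒ step 1: ADD ⇒ D·BC·BC
    A ↦ D
    D ↦ BC
    B ↦ C  (constrained at step 1)
    C ↦ ACA  (constrained at step 1)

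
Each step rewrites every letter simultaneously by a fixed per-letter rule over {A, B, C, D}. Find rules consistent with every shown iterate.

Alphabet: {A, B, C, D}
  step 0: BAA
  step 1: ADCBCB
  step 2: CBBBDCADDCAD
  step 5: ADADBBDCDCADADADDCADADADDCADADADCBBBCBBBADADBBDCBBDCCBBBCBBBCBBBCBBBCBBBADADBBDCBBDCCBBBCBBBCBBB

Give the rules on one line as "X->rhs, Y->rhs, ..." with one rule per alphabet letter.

  step 1 ⇒ step 2: ADCBCB ⇒ CB·BB·DC·AD·DC·AD
    A ↦ CB
    B ↦ AD
    C ↦ DC
    D ↦ BB

A->CB, B->AD, C->DC, D->BB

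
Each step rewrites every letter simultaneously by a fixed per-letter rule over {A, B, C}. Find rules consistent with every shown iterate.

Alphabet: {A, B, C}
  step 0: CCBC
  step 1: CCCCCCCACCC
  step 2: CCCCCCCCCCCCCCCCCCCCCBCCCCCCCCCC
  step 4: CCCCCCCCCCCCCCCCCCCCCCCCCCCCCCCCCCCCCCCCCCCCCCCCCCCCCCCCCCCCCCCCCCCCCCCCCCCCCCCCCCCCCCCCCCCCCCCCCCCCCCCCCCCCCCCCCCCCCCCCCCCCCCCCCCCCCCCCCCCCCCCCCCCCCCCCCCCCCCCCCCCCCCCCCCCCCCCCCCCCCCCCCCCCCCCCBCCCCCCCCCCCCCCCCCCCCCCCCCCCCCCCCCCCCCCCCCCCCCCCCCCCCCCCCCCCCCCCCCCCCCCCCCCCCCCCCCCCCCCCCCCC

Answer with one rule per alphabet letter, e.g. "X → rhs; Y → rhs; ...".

  step 1 ⇒ step 2: CCCCCCCACCC ⇒ CCC·CCC·CCC·CCC·CCC·CCC·CCC·BC·CCC·CCC·CCC
    A ↦ BC
    C ↦ CCC
  step 0 ⇒ step 1: CCBC ⇒ CCC·CCC·CA·CCC
    B ↦ CA

A->BC, B->CA, C->CCC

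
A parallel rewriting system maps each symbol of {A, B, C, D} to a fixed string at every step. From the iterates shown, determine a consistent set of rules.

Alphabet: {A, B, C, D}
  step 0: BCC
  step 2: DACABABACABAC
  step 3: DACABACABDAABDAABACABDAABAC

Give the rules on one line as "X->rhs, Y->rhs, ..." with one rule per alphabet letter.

  step 2 ⇒ step 3: DACABABACABAC ⇒ DAC·AB·AC·AB·DA·AB·DA·AB·AC·AB·DA·AB·AC
    A ↦ AB
    B ↦ DA
    C ↦ AC
    D ↦ DAC

A->AB, B->DA, C->AC, D->DAC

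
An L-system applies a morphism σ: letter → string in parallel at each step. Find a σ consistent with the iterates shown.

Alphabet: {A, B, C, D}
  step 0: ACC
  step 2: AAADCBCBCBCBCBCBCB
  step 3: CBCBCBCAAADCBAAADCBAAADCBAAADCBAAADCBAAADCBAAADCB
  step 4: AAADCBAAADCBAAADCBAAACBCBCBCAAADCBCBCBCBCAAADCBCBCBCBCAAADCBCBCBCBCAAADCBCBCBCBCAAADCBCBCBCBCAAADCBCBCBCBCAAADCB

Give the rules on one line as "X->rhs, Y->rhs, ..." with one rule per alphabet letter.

  step 3 ⇒ step 4: CBCBCBCAAADCBAAADCBAAADCBAAADCBAAADCBAAADCBAAADCB ⇒ AAA·DCB·AAA·DCB·AAA·DCB·AAA·CB·CB·CB·C·AAA·DCB·CB·CB·CB·C·AAA·DCB·CB·CB·CB·C·AAA·DCB·CB·CB·CB·C·AAA·DCB·CB·CB·CB·C·AAA·DCB·CB·CB·CB·C·AAA·DCB·CB·CB·CB·C·AAA·DCB
    A ↦ CB
    B ↦ DCB
    C ↦ AAA
    D ↦ C

A->CB, B->DCB, C->AAA, D->C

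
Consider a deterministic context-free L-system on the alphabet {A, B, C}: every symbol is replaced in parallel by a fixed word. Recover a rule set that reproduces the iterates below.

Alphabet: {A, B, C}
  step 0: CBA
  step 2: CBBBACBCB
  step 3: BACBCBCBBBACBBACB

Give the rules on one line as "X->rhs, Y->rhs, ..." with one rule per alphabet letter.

  step 2 ⇒ step 3: CBBBACBCB ⇒ BA·CB·CB·CB·B·BA·CB·BA·CB
    A ↦ B
    B ↦ CB
    C ↦ BA

A->B, B->CB, C->BA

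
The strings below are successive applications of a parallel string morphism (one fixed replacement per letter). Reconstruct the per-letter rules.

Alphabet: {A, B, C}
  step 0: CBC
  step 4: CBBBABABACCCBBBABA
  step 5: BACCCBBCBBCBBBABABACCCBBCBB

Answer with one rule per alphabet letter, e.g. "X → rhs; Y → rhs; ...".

A->BB, B->C, C->BA

  step 4 ⇒ step 5: CBBBABABACCCBBBABA ⇒ BA·C·C·C·BB·C·BB·C·BB·BA·BA·BA·C·C·C·BB·C·BB
    A ↦ BB
    B ↦ C
    C ↦ BA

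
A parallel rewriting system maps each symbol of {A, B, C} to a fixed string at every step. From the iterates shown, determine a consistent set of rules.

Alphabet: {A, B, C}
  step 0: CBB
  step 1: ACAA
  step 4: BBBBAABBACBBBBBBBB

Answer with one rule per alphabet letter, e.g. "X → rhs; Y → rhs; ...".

  step 0 ⇒ step 1: CBB ⇒ AC·A·A
    B ↦ A
    C ↦ AC
    A ↦ BB  (constrained at step 1)

A->BB, B->A, C->AC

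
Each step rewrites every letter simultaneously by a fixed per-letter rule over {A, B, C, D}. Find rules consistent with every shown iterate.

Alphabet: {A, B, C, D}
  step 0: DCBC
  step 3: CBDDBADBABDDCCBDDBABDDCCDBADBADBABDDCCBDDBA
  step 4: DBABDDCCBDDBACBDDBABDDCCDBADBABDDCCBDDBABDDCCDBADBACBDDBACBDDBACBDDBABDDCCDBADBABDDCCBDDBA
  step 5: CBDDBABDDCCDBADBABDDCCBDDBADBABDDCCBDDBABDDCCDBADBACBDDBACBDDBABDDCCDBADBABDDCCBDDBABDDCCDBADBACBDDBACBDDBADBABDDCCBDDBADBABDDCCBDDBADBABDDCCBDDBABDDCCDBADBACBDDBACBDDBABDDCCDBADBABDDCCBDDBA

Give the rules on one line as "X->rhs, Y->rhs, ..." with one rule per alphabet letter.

  step 4 ⇒ step 5: DBABDDCCBDDBACBDDBABDDCCDBADBABDDCCBDDBABDDCCDBADBACBDDBACBDDBACBDDBABDDCCDBADBABDDCCBDDBA ⇒ C·BDD·BA·BDD·C·C·DBA·DBA·BDD·C·C·BDD·BA·DBA·BDD·C·C·BDD·BA·BDD·C·C·DBA·DBA·C·BDD·BA·C·BDD·BA·BDD·C·C·DBA·DBA·BDD·C·C·BDD·BA·BDD·C·C·DBA·DBA·C·BDD·BA·C·BDD·BA·DBA·BDD·C·C·BDD·BA·DBA·BDD·C·C·BDD·BA·DBA·BDD·C·C·BDD·BA·BDD·C·C·DBA·DBA·C·BDD·BA·C·BDD·BA·BDD·C·C·DBA·DBA·BDD·C·C·BDD·BA
    A ↦ BA
    B ↦ BDD
    C ↦ DBA
    D ↦ C

A->BA, B->BDD, C->DBA, D->C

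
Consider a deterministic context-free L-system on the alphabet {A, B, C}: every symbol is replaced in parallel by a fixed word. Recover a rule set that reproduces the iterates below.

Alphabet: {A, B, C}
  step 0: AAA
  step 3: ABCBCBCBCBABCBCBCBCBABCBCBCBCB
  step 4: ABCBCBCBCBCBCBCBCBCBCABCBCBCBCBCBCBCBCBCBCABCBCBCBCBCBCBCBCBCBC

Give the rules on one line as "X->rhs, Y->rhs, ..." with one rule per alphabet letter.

A->AB, B->CBC, C->B

  step 3 ⇒ step 4: ABCBCBCBCBABCBCBCBCBABCBCBCBCB ⇒ AB·CBC·B·CBC·B·CBC·B·CBC·B·CBC·AB·CBC·B·CBC·B·CBC·B·CBC·B·CBC·AB·CBC·B·CBC·B·CBC·B·CBC·B·CBC
    A ↦ AB
    B ↦ CBC
    C ↦ B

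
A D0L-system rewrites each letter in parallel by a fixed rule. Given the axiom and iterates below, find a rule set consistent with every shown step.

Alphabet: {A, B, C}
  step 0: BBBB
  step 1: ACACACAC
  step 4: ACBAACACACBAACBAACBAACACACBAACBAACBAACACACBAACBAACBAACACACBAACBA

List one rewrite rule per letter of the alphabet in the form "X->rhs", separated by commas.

  step 0 ⇒ step 1: BBBB ⇒ AC·AC·AC·AC
    B ↦ AC
    A ↦ AC  (constrained at step 1)
    C ↦ BA  (constrained at step 1)

A->AC, B->AC, C->BA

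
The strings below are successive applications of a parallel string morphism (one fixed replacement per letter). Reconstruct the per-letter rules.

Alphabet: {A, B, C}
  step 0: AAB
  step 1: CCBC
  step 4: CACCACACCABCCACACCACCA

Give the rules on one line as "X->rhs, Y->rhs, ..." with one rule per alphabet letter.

A->C, B->BC, C->CA

  step 0 ⇒ step 1: AAB ⇒ C·C·BC
    A ↦ C
    B ↦ BC
    C ↦ CA  (constrained at step 1)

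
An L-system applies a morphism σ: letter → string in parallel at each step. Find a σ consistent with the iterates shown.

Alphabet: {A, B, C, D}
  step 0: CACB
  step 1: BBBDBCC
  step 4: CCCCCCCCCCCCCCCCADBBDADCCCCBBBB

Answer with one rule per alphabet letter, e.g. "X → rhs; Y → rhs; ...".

  step 0 ⇒ step 1: CACB ⇒ B·BBD·B·CC
    A ↦ BBD
    B ↦ CC
    C ↦ B
    D ↦ AD  (constrained at step 1)

A->BBD, B->CC, C->B, D->AD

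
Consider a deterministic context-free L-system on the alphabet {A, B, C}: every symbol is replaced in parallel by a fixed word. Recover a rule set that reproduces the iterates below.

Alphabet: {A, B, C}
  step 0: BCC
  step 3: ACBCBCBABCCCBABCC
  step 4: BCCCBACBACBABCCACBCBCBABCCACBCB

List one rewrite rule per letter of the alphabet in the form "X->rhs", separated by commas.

A->BCC, B->A, C->CB

  step 3 ⇒ step 4: ACBCBCBABCCCBABCC ⇒ BCC·CB·A·CB·A·CB·A·BCC·A·CB·CB·CB·A·BCC·A·CB·CB
    A ↦ BCC
    B ↦ A
    C ↦ CB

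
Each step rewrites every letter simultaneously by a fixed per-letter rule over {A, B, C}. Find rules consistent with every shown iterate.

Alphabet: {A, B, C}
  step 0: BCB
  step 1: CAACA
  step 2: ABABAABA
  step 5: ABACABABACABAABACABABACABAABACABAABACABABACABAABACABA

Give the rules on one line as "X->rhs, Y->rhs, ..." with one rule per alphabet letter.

  step 1 ⇒ step 2: CAACA ⇒ A·BA·BA·A·BA
    A ↦ BA
    C ↦ A
  step 0 ⇒ step 1: BCB ⇒ CA·A·CA
    B ↦ CA

A->BA, B->CA, C->A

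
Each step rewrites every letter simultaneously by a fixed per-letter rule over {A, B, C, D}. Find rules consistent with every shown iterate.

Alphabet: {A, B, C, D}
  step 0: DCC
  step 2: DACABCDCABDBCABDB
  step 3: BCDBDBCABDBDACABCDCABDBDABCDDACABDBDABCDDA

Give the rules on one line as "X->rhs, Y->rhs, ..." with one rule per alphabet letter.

  step 2 ⇒ step 3: DACABCDCABDBCABDB ⇒ BCD·BDB·CA·BDB·DA·CA·BCD·CA·BDB·DA·BCD·DA·CA·BDB·DA·BCD·DA
    A ↦ BDB
    B ↦ DA
    C ↦ CA
    D ↦ BCD

A->BDB, B->DA, C->CA, D->BCD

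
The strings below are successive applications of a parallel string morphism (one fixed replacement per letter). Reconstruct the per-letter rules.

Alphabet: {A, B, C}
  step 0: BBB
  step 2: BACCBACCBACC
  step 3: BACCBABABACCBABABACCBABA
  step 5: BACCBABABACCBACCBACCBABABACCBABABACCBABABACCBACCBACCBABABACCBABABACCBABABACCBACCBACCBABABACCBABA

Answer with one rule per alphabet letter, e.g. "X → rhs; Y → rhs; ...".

  step 2 ⇒ step 3: BACCBACCBACC ⇒ BA·CC·BA·BA·BA·CC·BA·BA·BA·CC·BA·BA
    A ↦ CC
    B ↦ BA
    C ↦ BA

A->CC, B->BA, C->BA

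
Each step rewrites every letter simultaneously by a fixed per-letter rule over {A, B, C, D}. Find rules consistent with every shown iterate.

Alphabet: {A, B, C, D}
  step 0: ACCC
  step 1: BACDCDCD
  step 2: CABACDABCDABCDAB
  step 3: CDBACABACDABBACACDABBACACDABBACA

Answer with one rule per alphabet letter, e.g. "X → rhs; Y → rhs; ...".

  step 2 ⇒ step 3: CABACDABCDABCDAB ⇒ CD·BA·CA·BA·CD·AB·BA·CA·CD·AB·BA·CA·CD·AB·BA·CA
    A ↦ BA
    B ↦ CA
    C ↦ CD
    D ↦ AB

A->BA, B->CA, C->CD, D->AB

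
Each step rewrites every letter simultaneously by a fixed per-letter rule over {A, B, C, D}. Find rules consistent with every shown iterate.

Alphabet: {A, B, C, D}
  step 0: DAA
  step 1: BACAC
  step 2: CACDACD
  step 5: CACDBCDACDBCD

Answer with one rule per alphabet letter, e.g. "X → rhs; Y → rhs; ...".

A->AC, B->C, C->D, D->B

  step 1 ⇒ step 2: BACAC ⇒ C·AC·D·AC·D
    A ↦ AC
    B ↦ C
    C ↦ D
  step 0 ⇒ step 1: DAA ⇒ B·AC·AC
    D ↦ B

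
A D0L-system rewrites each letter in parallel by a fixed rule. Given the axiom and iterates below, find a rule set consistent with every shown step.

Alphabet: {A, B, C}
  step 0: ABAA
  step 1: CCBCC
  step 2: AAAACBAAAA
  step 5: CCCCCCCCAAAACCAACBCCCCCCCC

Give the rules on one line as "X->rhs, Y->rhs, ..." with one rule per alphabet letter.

  step 1 ⇒ step 2: CCBCC ⇒ AA·AA·CB·AA·AA
    B ↦ CB
    C ↦ AA
  step 0 ⇒ step 1: ABAA ⇒ C·CB·C·C
    A ↦ C

A->C, B->CB, C->AA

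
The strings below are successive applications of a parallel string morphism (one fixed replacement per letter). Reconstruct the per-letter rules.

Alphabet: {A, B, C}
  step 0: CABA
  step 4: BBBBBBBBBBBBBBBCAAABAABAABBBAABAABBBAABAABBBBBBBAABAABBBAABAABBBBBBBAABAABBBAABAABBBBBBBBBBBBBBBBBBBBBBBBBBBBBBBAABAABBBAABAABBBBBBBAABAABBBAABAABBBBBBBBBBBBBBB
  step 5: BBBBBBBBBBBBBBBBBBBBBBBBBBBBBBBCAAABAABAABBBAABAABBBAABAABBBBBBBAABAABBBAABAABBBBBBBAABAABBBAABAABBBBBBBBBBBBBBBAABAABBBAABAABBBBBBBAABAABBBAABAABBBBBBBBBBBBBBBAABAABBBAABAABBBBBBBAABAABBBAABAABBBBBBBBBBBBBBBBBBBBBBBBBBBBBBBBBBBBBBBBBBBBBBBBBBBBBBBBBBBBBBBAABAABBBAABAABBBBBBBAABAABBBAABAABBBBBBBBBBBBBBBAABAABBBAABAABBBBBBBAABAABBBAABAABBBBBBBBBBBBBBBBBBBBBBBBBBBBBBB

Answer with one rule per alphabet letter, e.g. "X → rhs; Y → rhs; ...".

A->AAB, B->BB, C->BCA

  step 4 ⇒ step 5: BBBBBBBBBBBBBBBCAAABAABAABBBAABAABBBAABAABBBBBBBAABAABBBAABAABBBBBBBAABAABBBAABAABBBBBBBBBBBBBBBBBBBBBBBBBBBBBBBAABAABBBAABAABBBBBBBAABAABBBAABAABBBBBBBBBBBBBBB ⇒ BB·BB·BB·BB·BB·BB·BB·BB·BB·BB·BB·BB·BB·BB·BB·BCA·AAB·AAB·AAB·BB·AAB·AAB·BB·AAB·AAB·BB·BB·BB·AAB·AAB·BB·AAB·AAB·BB·BB·BB·AAB·AAB·BB·AAB·AAB·BB·BB·BB·BB·BB·BB·BB·AAB·AAB·BB·AAB·AAB·BB·BB·BB·AAB·AAB·BB·AAB·AAB·BB·BB·BB·BB·BB·BB·BB·AAB·AAB·BB·AAB·AAB·BB·BB·BB·AAB·AAB·BB·AAB·AAB·BB·BB·BB·BB·BB·BB·BB·BB·BB·BB·BB·BB·BB·BB·BB·BB·BB·BB·BB·BB·BB·BB·BB·BB·BB·BB·BB·BB·BB·BB·BB·AAB·AAB·BB·AAB·AAB·BB·BB·BB·AAB·AAB·BB·AAB·AAB·BB·BB·BB·BB·BB·BB·BB·AAB·AAB·BB·AAB·AAB·BB·BB·BB·AAB·AAB·BB·AAB·AAB·BB·BB·BB·BB·BB·BB·BB·BB·BB·BB·BB·BB·BB·BB·BB
    A ↦ AAB
    B ↦ BB
    C ↦ BCA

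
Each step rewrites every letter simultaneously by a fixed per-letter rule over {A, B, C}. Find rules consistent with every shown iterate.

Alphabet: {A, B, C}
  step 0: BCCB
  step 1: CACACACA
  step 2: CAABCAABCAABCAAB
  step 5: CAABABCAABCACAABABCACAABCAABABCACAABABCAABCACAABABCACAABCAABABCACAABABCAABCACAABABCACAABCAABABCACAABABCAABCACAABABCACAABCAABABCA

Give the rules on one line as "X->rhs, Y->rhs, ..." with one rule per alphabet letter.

A->AB, B->CA, C->CA

  step 1 ⇒ step 2: CACACACA ⇒ CA·AB·CA·AB·CA·AB·CA·AB
    A ↦ AB
    C ↦ CA
  step 0 ⇒ step 1: BCCB ⇒ CA·CA·CA·CA
    B ↦ CA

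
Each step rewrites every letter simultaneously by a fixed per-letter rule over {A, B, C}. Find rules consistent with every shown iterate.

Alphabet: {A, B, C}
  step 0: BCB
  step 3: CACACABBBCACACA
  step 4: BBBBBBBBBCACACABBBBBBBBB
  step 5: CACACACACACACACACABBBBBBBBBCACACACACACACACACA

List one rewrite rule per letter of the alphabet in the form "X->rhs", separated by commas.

A->BB, B->CA, C->B

  step 4 ⇒ step 5: BBBBBBBBBCACACABBBBBBBBB ⇒ CA·CA·CA·CA·CA·CA·CA·CA·CA·B·BB·B·BB·B·BB·CA·CA·CA·CA·CA·CA·CA·CA·CA
    A ↦ BB
    B ↦ CA
    C ↦ B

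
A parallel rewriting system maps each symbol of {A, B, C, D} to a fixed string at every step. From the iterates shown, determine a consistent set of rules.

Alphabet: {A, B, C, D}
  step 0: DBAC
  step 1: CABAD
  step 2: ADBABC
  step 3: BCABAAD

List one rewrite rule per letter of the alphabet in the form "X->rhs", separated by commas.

A->B, B->A, C->AD, D->C

  step 2 ⇒ step 3: ADBABC ⇒ B·C·A·B·A·AD
    A ↦ B
    B ↦ A
    C ↦ AD
    D ↦ C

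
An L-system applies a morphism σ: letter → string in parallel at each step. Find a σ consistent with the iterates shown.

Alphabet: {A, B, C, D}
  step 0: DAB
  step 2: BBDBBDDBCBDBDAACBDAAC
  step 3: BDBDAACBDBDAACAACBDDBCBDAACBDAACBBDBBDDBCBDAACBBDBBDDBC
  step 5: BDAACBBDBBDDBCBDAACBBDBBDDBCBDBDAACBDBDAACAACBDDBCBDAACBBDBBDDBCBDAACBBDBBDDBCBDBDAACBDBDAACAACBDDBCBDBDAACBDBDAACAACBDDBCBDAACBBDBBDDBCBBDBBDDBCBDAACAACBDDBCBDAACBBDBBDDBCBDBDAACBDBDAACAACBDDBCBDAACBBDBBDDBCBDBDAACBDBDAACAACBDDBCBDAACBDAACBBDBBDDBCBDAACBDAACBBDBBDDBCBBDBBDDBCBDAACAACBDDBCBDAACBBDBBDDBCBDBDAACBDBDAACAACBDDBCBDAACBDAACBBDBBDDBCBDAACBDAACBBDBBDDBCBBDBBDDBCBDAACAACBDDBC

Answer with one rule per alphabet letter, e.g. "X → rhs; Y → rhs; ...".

  step 2 ⇒ step 3: BBDBBDDBCBDBDAACBDAAC ⇒ BD·BD·AAC·BD·BD·AAC·AAC·BD·DBC·BD·AAC·BD·AAC·BBD·BBD·DBC·BD·AAC·BBD·BBD·DBC
    A ↦ BBD
    B ↦ BD
    C ↦ DBC
    D ↦ AAC

A->BBD, B->BD, C->DBC, D->AAC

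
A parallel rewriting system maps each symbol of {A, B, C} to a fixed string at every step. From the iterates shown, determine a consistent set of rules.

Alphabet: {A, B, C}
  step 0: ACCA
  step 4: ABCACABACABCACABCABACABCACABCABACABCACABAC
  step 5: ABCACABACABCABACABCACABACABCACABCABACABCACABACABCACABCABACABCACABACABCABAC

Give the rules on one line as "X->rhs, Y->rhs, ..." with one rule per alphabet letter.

A->AB, B->C, C->AC

  step 4 ⇒ step 5: ABCACABACABCACABCABACABCACABCABACABCACABAC ⇒ AB·C·AC·AB·AC·AB·C·AB·AC·AB·C·AC·AB·AC·AB·C·AC·AB·C·AB·AC·AB·C·AC·AB·AC·AB·C·AC·AB·C·AB·AC·AB·C·AC·AB·AC·AB·C·AB·AC
    A ↦ AB
    B ↦ C
    C ↦ AC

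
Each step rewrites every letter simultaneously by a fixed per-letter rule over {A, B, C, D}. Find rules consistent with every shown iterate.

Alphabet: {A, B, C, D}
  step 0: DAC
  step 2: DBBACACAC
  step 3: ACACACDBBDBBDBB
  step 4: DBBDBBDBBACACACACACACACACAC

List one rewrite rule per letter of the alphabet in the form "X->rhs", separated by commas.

  step 3 ⇒ step 4: ACACACDBBDBBDBB ⇒ DB·B·DB·B·DB·B·AC·AC·AC·AC·AC·AC·AC·AC·AC
    A ↦ DB
    B ↦ AC
    C ↦ B
    D ↦ AC

A->DB, B->AC, C->B, D->AC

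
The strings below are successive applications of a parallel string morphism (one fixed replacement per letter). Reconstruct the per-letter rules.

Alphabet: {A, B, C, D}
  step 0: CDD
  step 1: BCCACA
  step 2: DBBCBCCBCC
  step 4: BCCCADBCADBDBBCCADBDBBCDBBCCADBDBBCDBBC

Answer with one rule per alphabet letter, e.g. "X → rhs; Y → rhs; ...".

  step 1 ⇒ step 2: BCCACA ⇒ DB·BC·BC·C·BC·C
    A ↦ C
    B ↦ DB
    C ↦ BC
  step 0 ⇒ step 1: CDD ⇒ BC·CA·CA
    D ↦ CA

A->C, B->DB, C->BC, D->CA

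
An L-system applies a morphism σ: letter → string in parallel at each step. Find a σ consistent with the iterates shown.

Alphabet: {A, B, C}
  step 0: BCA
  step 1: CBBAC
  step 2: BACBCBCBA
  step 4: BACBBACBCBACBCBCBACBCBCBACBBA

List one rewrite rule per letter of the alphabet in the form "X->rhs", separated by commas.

A->C, B->CB, C->BA

  step 1 ⇒ step 2: CBBAC ⇒ BA·CB·CB·C·BA
    A ↦ C
    B ↦ CB
    C ↦ BA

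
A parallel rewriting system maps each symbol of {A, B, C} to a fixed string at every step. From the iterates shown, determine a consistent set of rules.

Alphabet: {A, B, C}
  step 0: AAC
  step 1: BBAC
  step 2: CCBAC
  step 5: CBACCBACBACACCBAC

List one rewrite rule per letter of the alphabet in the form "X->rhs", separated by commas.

  step 1 ⇒ step 2: BBAC ⇒ C·C·B·AC
    A ↦ B
    B ↦ C
    C ↦ AC

A->B, B->C, C->AC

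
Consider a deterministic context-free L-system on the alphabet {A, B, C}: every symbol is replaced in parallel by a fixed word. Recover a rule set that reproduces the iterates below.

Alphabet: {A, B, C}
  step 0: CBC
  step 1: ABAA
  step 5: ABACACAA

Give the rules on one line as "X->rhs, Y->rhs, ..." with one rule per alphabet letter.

A->C, B->BA, C->A

  step 0 ⇒ step 1: CBC ⇒ A·BA·A
    B ↦ BA
    C ↦ A
    A ↦ C  (constrained at step 1)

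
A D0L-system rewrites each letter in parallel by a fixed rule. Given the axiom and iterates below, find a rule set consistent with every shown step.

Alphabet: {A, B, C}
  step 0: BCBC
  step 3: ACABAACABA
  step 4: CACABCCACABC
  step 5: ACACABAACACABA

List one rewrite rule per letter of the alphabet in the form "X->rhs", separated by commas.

  step 4 ⇒ step 5: CACABCCACABC ⇒ A·C·A·C·AB·A·A·C·A·C·AB·A
    A ↦ C
    B ↦ AB
    C ↦ A

A->C, B->AB, C->A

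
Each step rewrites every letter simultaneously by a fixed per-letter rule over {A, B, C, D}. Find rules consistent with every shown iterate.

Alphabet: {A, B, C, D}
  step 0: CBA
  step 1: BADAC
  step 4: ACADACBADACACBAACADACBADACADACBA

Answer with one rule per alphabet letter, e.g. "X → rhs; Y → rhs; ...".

  step 0 ⇒ step 1: CBA ⇒ BA·D·AC
    A ↦ AC
    B ↦ D
    C ↦ BA
    D ↦ AD  (constrained at step 1)

A->AC, B->D, C->BA, D->AD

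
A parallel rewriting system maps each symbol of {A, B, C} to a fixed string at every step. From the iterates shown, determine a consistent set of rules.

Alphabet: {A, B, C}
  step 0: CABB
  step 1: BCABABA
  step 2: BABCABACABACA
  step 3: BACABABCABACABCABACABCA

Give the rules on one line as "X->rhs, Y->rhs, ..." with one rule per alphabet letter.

  step 2 ⇒ step 3: BABCABACABACA ⇒ BA·CA·BA·B·CA·BA·CA·B·CA·BA·CA·B·CA
    A ↦ CA
    B ↦ BA
    C ↦ B

A->CA, B->BA, C->B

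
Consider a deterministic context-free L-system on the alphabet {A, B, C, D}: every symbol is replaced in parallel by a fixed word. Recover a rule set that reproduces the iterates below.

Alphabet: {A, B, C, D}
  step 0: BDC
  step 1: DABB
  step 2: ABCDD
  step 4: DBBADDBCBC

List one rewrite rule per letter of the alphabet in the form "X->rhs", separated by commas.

  step 1 ⇒ step 2: DABB ⇒ A·BC·D·D
    A ↦ BC
    B ↦ D
    D ↦ A
  step 0 ⇒ step 1: BDC ⇒ D·A·BB
    C ↦ BB

A->BC, B->D, C->BB, D->A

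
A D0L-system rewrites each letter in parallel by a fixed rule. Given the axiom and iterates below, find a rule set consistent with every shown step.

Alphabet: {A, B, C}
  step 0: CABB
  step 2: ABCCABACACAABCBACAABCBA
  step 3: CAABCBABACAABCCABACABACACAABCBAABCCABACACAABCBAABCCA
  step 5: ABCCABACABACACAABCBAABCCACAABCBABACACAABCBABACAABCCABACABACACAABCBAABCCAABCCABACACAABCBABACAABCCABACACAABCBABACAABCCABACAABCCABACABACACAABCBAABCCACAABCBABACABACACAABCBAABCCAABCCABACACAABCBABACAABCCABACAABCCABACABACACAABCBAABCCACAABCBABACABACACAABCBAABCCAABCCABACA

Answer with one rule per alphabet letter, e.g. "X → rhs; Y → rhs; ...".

A->CA, B->ABC, C->BA

  step 2 ⇒ step 3: ABCCABACACAABCBACAABCBA ⇒ CA·ABC·BA·BA·CA·ABC·CA·BA·CA·BA·CA·CA·ABC·BA·ABC·CA·BA·CA·CA·ABC·BA·ABC·CA
    A ↦ CA
    B ↦ ABC
    C ↦ BA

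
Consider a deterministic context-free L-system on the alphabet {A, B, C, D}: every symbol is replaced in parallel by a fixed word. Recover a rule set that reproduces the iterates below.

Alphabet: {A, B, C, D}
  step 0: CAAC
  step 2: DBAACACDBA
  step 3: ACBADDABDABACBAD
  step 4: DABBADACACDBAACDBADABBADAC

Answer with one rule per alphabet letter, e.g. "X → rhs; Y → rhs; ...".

A->D, B->BA, C->AB, D->AC

  step 3 ⇒ step 4: ACBADDABDABACBAD ⇒ D·AB·BA·D·AC·AC·D·BA·AC·D·BA·D·AB·BA·D·AC
    A ↦ D
    B ↦ BA
    C ↦ AB
    D ↦ AC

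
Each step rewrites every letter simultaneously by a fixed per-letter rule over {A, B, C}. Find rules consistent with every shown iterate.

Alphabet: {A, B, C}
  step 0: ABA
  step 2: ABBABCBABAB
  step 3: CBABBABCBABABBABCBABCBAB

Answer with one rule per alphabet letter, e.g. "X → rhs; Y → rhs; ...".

A->C, B->BAB, C->AB

  step 2 ⇒ step 3: ABBABCBABAB ⇒ C·BAB·BAB·C·BAB·AB·BAB·C·BAB·C·BAB
    A ↦ C
    B ↦ BAB
    C ↦ AB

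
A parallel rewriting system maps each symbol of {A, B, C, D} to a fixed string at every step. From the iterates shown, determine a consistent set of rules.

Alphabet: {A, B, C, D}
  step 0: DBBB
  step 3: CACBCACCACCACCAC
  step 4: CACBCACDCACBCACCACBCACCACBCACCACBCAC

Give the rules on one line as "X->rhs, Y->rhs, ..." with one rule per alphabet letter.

  step 3 ⇒ step 4: CACBCACCACCACCAC ⇒ CAC·B·CAC·D·CAC·B·CAC·CAC·B·CAC·CAC·B·CAC·CAC·B·CAC
    A ↦ B
    B ↦ D
    C ↦ CAC
    D ↦ C  (constrained at step 0)

A->B, B->D, C->CAC, D->C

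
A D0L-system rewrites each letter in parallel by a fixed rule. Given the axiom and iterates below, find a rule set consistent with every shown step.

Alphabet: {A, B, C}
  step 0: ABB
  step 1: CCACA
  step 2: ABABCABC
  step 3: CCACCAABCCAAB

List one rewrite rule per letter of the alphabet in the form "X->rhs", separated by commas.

A->C, B->CA, C->AB

  step 2 ⇒ step 3: ABABCABC ⇒ C·CA·C·CA·AB·C·CA·AB
    A ↦ C
    B ↦ CA
    C ↦ AB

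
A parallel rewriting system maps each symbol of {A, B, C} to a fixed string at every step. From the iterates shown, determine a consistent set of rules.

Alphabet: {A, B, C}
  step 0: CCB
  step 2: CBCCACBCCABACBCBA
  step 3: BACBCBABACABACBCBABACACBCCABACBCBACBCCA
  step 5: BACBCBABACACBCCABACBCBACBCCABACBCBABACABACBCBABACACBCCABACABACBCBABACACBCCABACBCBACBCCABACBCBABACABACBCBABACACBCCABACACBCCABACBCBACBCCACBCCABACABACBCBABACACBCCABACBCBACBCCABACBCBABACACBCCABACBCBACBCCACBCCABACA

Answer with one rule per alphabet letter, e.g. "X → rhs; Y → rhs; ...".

A->CA, B->CBC, C->BA

  step 2 ⇒ step 3: CBCCACBCCABACBCBA ⇒ BA·CBC·BA·BA·CA·BA·CBC·BA·BA·CA·CBC·CA·BA·CBC·BA·CBC·CA
    A ↦ CA
    B ↦ CBC
    C ↦ BA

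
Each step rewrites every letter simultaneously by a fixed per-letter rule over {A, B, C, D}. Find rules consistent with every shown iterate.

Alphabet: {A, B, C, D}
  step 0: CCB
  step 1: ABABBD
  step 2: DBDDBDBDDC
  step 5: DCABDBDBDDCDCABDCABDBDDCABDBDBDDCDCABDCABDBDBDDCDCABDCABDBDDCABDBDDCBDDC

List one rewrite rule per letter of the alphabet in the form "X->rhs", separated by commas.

A->D, B->BD, C->AB, D->DC

  step 1 ⇒ step 2: ABABBD ⇒ D·BD·D·BD·BD·DC
    A ↦ D
    B ↦ BD
    D ↦ DC
  step 0 ⇒ step 1: CCB ⇒ AB·AB·BD
    C ↦ AB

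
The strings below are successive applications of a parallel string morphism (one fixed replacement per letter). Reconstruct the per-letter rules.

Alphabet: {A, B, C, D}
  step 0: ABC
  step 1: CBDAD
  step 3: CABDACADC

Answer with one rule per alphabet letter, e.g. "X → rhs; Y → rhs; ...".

  step 0 ⇒ step 1: ABC ⇒ C·BD·AD
    A ↦ C
    B ↦ BD
    C ↦ AD
    D ↦ A  (constrained at step 1)

A->C, B->BD, C->AD, D->A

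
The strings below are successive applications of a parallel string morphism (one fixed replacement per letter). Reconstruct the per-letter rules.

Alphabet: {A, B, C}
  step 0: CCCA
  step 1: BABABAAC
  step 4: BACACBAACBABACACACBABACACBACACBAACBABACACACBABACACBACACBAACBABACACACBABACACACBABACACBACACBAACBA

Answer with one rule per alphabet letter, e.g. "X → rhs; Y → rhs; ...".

A->AC, B->BAC, C->BA

  step 0 ⇒ step 1: CCCA ⇒ BA·BA·BA·AC
    A ↦ AC
    C ↦ BA
    B ↦ BAC  (constrained at step 1)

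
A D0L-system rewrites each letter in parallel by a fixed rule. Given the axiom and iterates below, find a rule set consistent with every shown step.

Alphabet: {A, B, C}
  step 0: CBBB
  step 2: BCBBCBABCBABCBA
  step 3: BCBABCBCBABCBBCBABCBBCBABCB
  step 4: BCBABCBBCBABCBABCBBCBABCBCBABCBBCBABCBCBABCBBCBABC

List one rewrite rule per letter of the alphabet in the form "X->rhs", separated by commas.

A->B, B->BC, C->BA

  step 3 ⇒ step 4: BCBABCBCBABCBBCBABCBBCBABCB ⇒ BC·BA·BC·B·BC·BA·BC·BA·BC·B·BC·BA·BC·BC·BA·BC·B·BC·BA·BC·BC·BA·BC·B·BC·BA·BC
    A ↦ B
    B ↦ BC
    C ↦ BA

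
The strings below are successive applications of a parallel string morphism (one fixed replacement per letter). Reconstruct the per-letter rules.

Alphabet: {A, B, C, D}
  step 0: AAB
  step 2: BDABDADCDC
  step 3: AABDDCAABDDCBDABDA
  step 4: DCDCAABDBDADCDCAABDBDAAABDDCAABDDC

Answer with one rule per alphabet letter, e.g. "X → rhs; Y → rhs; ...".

A->DC, B->AA, C->A, D->BD

  step 3 ⇒ step 4: AABDDCAABDDCBDABDA ⇒ DC·DC·AA·BD·BD·A·DC·DC·AA·BD·BD·A·AA·BD·DC·AA·BD·DC
    A ↦ DC
    B ↦ AA
    C ↦ A
    D ↦ BD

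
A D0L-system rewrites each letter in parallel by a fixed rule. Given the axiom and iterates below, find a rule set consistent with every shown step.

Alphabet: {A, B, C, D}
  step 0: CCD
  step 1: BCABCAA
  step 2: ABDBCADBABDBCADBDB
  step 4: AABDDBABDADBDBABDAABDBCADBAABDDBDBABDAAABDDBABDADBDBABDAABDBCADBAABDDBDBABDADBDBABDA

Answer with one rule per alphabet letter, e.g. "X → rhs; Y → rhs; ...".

A->DB, B->ABD, C->BCA, D->A

  step 1 ⇒ step 2: BCABCAA ⇒ ABD·BCA·DB·ABD·BCA·DB·DB
    A ↦ DB
    B ↦ ABD
    C ↦ BCA
  step 0 ⇒ step 1: CCD ⇒ BCA·BCA·A
    D ↦ A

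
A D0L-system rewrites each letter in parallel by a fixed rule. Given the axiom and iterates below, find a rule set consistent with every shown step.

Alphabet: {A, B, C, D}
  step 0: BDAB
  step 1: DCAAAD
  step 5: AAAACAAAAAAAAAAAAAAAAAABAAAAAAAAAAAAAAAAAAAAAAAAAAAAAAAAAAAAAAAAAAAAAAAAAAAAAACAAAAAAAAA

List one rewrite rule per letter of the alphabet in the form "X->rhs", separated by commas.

A->AA, B->D, C->AB, D->CA

  step 0 ⇒ step 1: BDAB ⇒ D·CA·AA·D
    A ↦ AA
    B ↦ D
    D ↦ CA
    C ↦ AB  (constrained at step 1)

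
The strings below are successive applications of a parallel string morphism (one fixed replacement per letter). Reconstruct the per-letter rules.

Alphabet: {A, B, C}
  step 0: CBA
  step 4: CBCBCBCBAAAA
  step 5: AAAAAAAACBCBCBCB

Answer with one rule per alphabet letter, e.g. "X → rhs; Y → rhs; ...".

  step 4 ⇒ step 5: CBCBCBCBAAAA ⇒ A·A·A·A·A·A·A·A·CB·CB·CB·CB
    A ↦ CB
    B ↦ A
    C ↦ A

A->CB, B->A, C->A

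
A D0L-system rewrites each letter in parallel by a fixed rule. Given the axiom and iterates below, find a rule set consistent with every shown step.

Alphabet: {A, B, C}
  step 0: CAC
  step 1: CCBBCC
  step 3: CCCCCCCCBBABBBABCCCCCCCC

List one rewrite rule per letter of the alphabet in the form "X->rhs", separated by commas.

  step 0 ⇒ step 1: CAC ⇒ CC·BB·CC
    A ↦ BB
    C ↦ CC
    B ↦ AB  (constrained at step 1)

A->BB, B->AB, C->CC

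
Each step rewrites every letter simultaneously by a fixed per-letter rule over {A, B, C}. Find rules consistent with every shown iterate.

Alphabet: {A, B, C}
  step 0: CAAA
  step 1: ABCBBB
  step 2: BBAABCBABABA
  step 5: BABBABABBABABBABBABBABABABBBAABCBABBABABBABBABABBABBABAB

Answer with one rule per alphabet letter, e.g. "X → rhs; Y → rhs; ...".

A->B, B->BA, C->ABC

  step 1 ⇒ step 2: ABCBBB ⇒ B·BA·ABC·BA·BA·BA
    A ↦ B
    B ↦ BA
    C ↦ ABC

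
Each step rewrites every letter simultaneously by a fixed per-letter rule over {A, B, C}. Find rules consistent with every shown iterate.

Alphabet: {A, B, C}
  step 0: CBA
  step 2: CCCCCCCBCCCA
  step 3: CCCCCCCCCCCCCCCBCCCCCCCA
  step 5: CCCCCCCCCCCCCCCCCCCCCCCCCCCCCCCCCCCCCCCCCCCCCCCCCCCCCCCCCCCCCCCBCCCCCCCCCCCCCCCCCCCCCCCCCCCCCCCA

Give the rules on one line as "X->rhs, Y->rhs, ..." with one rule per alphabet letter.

A->CA, B->CB, C->CC

  step 2 ⇒ step 3: CCCCCCCBCCCA ⇒ CC·CC·CC·CC·CC·CC·CC·CB·CC·CC·CC·CA
    A ↦ CA
    B ↦ CB
    C ↦ CC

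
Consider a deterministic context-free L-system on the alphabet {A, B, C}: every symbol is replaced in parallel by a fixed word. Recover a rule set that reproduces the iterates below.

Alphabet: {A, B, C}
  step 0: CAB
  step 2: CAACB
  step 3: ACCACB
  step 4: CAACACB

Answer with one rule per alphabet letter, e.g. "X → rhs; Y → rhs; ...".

A->C, B->CB, C->A

  step 3 ⇒ step 4: ACCACB ⇒ C·A·A·C·A·CB
    A ↦ C
    B ↦ CB
    C ↦ A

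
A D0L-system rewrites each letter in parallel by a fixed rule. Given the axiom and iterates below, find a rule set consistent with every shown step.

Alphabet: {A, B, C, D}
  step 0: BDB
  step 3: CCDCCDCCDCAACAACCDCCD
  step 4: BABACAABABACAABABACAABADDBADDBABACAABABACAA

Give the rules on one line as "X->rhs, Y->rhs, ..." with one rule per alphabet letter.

  step 3 ⇒ step 4: CCDCCDCCDCAACAACCDCCD ⇒ BA·BA·CAA·BA·BA·CAA·BA·BA·CAA·BA·D·D·BA·D·D·BA·BA·CAA·BA·BA·CAA
    A ↦ D
    C ↦ BA
    D ↦ CAA
    B ↦ CC  (constrained at step 0)

A->D, B->CC, C->BA, D->CAA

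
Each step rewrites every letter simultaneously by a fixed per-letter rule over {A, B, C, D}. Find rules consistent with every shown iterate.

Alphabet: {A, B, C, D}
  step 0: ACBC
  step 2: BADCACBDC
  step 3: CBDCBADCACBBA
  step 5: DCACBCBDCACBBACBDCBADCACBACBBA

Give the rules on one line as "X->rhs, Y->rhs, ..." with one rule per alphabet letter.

A->DC, B->CB, C->A, D->B

  step 2 ⇒ step 3: BADCACBDC ⇒ CB·DC·B·A·DC·A·CB·B·A
    A ↦ DC
    B ↦ CB
    C ↦ A
    D ↦ B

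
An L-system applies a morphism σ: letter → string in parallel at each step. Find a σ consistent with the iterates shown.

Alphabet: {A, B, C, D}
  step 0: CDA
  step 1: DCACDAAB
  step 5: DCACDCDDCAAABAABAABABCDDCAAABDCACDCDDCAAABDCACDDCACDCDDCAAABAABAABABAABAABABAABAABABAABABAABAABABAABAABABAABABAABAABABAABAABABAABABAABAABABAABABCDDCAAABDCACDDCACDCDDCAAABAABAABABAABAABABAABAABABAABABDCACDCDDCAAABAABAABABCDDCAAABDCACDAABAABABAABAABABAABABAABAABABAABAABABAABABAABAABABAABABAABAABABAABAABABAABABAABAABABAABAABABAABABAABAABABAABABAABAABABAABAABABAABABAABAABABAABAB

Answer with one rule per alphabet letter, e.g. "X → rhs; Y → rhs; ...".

A->AAB, B->AB, C->DCA, D->CD

  step 0 ⇒ step 1: CDA ⇒ DCA·CD·AAB
    A ↦ AAB
    C ↦ DCA
    D ↦ CD
    B ↦ AB  (constrained at step 1)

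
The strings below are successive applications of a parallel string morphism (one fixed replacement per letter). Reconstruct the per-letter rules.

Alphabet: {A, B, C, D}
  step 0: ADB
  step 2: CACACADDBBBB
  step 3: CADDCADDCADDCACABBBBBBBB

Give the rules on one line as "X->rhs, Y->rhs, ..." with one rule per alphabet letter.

  step 2 ⇒ step 3: CACACADDBBBB ⇒ CA·DD·CA·DD·CA·DD·CA·CA·BB·BB·BB·BB
    A ↦ DD
    B ↦ BB
    C ↦ CA
    D ↦ CA

A->DD, B->BB, C->CA, D->CA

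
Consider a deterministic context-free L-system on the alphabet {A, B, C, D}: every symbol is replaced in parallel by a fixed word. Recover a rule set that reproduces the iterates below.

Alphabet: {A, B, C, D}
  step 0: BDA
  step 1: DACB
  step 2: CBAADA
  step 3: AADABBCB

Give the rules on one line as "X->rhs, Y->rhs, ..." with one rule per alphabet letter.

  step 2 ⇒ step 3: CBAADA ⇒ AA·DA·B·B·C·B
    A ↦ B
    B ↦ DA
    C ↦ AA
    D ↦ C

A->B, B->DA, C->AA, D->C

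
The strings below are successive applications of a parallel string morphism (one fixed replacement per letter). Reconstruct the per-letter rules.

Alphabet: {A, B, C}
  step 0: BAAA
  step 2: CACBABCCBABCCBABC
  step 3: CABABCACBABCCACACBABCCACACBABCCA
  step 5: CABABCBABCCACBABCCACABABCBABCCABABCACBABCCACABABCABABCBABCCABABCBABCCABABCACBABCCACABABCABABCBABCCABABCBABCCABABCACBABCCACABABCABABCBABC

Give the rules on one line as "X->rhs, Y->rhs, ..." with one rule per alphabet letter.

A->BAB, B->C, C->CA

  step 2 ⇒ step 3: CACBABCCBABCCBABC ⇒ CA·BAB·CA·C·BAB·C·CA·CA·C·BAB·C·CA·CA·C·BAB·C·CA
    A ↦ BAB
    B ↦ C
    C ↦ CA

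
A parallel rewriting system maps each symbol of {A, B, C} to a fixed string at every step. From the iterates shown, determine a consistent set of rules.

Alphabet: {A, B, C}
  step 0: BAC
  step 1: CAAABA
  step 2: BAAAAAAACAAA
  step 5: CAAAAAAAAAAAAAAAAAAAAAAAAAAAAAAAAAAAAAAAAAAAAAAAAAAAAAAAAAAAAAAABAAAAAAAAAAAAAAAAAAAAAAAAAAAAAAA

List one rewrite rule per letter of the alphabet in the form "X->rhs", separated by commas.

A->AA, B->CA, C->BA

  step 1 ⇒ step 2: CAAABA ⇒ BA·AA·AA·AA·CA·AA
    A ↦ AA
    B ↦ CA
    C ↦ BA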